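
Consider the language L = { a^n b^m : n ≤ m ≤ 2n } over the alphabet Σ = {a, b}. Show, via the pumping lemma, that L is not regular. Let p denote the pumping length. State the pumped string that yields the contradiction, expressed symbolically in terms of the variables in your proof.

a^{p+k} b^p

Assume L is regular; let p be its pumping constant.
Take w = a^p b^p ∈ L (since p ≤ p ≤ 2p), with |w| = 2p ≥ p.
By the pumping lemma, w = xyz with |xy| ≤ p and |y| > 0.
The first p characters of w are a's, so xy (and hence y) consists only of a's. Write y = a^k, 1 ≤ k ≤ p.
Pump with i = 2: xy^2z = a^{p+k} b^p. Now n = p+k > p = m, so the condition n ≤ m fails. Thus xy^2z ∉ L.
This is a contradiction; hence L is not regular.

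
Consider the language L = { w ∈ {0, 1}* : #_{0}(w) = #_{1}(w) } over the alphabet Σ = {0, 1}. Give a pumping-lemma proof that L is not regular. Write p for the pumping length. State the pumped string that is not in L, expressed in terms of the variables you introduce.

Toward a contradiction, assume L is regular with pumping length p.
Choose w = 0^p 1^p ∈ L with |w| = 2p ≥ p.
The pumping lemma gives a decomposition w = xyz where |xy| ≤ p and |y| ≥ 1.
Because |xy| ≤ p and w begins with p copies of 0, we have y = 0^k with 1 ≤ k ≤ p.
Pump with i = 2: xy^2z = 0^{p+k} 1^p has p+k occurrences of 0 but only p of 1. Since k ≥ 1 the counts differ, so xy^2z ∉ L.
This contradicts the pumping lemma, so L is not regular.

0^{p+k} 1^p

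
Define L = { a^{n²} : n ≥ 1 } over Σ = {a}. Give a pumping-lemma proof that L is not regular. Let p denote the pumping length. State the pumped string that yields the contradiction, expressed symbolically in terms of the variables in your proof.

Assume L is regular; let p be its pumping constant.
Take w = a^{p²} ∈ L with |w| = p² ≥ p.
The pumping lemma gives a decomposition w = xyz where |xy| ≤ p and |y| ≥ 1.
Then y = a^k for some k with 1 ≤ k ≤ p.
Pump with i = 2: xy^2z = a^{p²+k}. Since 1 ≤ k ≤ p, p² < p²+k ≤ p²+p < (p+1)², so p²+k lies strictly between consecutive squares and is not a perfect square. So xy^2z ∉ L.
This contradicts the pumping lemma, so L is not regular.

a^{p²+k}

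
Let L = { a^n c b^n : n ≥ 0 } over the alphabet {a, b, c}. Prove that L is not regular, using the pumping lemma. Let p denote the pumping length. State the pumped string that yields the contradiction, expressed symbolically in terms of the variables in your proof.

a^{p+k} c b^p

Toward a contradiction, assume L is regular with pumping length p.
Take w = a^p c b^p ∈ L with |w| = 2p+1 ≥ p.
The pumping lemma gives a decomposition w = xyz where |xy| ≤ p and |y| > 0.
Because |xy| ≤ p and w begins with p copies of a, we have y = a^k with 1 ≤ k ≤ p.
Pump with i = 2: xy^2z = a^{p+k} c b^p, which would require p+k = p. But k ≥ 1, so xy^2z ∉ L.
This contradicts the pumping lemma, so L is not regular.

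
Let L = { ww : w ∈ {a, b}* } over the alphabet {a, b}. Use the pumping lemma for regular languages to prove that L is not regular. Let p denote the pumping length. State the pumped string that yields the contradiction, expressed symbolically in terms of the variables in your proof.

a^{p+k} b^p a^p b^p

Assume L is regular; let p be its pumping constant.
Take w = a^p b^p a^p b^p = uu where u = a^pb^p; then w ∈ L and |w| = 4p ≥ p.
By the pumping lemma, w = xyz with |xy| ≤ p and y is nonempty.
Because |xy| ≤ p and w begins with p copies of a, we have y = a^k with 1 ≤ k ≤ p.
Pump with i = 2: xy^2z = a^{p+k} b^p a^p b^p, of length 4p+k. Suppose this equals vv. The string starts with a and ends with b, so v does too; thus the boundary between the two copies of v is a b→a transition. There is exactly one such transition, at position 2p+k, so |v| = 2p+k and |vv| = 4p+2k ≠ 4p+k since k ≥ 1. So xy^2z ∉ L.
Contradiction. Therefore L is not regular.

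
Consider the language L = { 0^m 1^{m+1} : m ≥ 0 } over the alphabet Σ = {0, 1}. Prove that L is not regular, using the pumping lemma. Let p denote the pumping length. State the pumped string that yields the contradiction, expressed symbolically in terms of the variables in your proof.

0^{p+k} 1^{p+1}

Assume L is regular. Let p be the pumping length given by the pumping lemma.
Take w = 0^p 1^{p+1}. Then w ∈ L and |w| = 2p+1 ≥ p.
By the pumping lemma, w = xyz with |xy| ≤ p and |y| ≥ 1.
The first p characters of w are 0's, so xy (and hence y) consists only of 0's. Write y = 0^k, 1 ≤ k ≤ p.
Pump with i = 2: xy^2z = 0^{p+k} 1^{p+1}. For this to lie in L we would need p+1 = (p+k)+1, which forces k = 0. But k ≥ 1, so xy^2z ∉ L.
This contradicts the pumping lemma, so L is not regular.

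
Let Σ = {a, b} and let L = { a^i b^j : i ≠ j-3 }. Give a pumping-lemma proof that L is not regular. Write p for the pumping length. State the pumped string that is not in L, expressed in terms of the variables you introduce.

a^{p+p!} b^{p+p!+3}

Assume L is regular. Let p be the pumping length given by the pumping lemma.
Choose w = a^p b^{p+p!+3}. Since p ≠ (p+p!+3)-3 = p+p!, w ∈ L; and |w| ≥ p.
Write w = xyz as guaranteed by the lemma, with |xy| ≤ p and |y| > 0.
Because |xy| ≤ p and w begins with p copies of a, we have y = a^k with 1 ≤ k ≤ p.
Since 1 ≤ k ≤ p, k divides p!; set t = 1 + p!/k. Then xy^t z has p + (p!/k)·k = p + p! copies of a. Now the a-count is p+p! and (b-count)-3 = (p+p!+3)-3 = p+p!, so i ≠ j-3 fails. So xy^t z = a^{p+p!} b^{p+p!+3} ∉ L.
This is a contradiction; hence L is not regular.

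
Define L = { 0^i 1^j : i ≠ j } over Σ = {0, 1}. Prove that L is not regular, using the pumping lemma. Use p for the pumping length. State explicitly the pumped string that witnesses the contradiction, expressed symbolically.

Suppose for contradiction that L is regular, and let p be the pumping length.
Choose w = 0^p 1^{p+p!}. Since p ≠ p+p!, w ∈ L; and |w| ≥ p.
Write w = xyz as guaranteed by the lemma, with |xy| ≤ p and |y| ≥ 1.
The first p characters of w are 0's, so xy (and hence y) consists only of 0's. Write y = 0^k, 1 ≤ k ≤ p.
Since 1 ≤ k ≤ p, k divides p!; set t = 1 + p!/k. Then xy^t z has p + (p!/k)·k = p + p! copies of 0. Now the 0-count equals the 1-count, so i ≠ j fails. So xy^t z = 0^{p+p!} 1^{p+p!} ∉ L.
This contradicts the pumping lemma, so L is not regular.

0^{p+p!} 1^{p+p!}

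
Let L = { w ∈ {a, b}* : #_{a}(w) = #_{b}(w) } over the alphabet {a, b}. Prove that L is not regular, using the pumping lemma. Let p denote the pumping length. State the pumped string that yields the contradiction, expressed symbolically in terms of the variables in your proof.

Assume L is regular. Let p be the pumping length given by the pumping lemma.
Choose w = a^p b^p ∈ L with |w| = 2p ≥ p.
The pumping lemma gives a decomposition w = xyz where |xy| ≤ p and y is nonempty.
The first p characters of w are a's, so xy (and hence y) consists only of a's. Write y = a^k, 1 ≤ k ≤ p.
Pump with i = 2: xy^2z = a^{p+k} b^p has p+k occurrences of a but only p of b. Since k ≥ 1 the counts differ, so xy^2z ∉ L.
Contradiction. Therefore L is not regular.

a^{p+k} b^p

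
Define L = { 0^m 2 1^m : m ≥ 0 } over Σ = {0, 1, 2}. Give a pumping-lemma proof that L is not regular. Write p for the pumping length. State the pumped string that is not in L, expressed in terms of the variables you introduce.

Assume L is regular; let p be its pumping constant.
Take w = 0^p 2 1^p ∈ L with |w| = 2p+1 ≥ p.
Write w = xyz as guaranteed by the lemma, with |xy| ≤ p and y is nonempty.
Because |xy| ≤ p and w begins with p copies of 0, we have y = 0^k with 1 ≤ k ≤ p.
Pump with i = 2: xy^2z = 0^{p+k} 2 1^p, which would require p+k = p. But k ≥ 1, so xy^2z ∉ L.
This contradicts the pumping lemma, so L is not regular.

0^{p+k} 2 1^p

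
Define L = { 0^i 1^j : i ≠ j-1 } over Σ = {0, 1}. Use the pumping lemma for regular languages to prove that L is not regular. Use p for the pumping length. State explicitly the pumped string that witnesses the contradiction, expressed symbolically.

Suppose for contradiction that L is regular, and let p be the pumping length.
Choose w = 0^p 1^{p+p!+1}. Since p ≠ (p+p!+1)-1 = p+p!, w ∈ L; and |w| ≥ p.
The pumping lemma gives a decomposition w = xyz where |xy| ≤ p and |y| ≥ 1.
Since the first p symbols of w are all 0's and |xy| ≤ p, y lies entirely in the leading 0-block: y = 0^k for some k with 1 ≤ k ≤ p.
Since 1 ≤ k ≤ p, k divides p!; set t = 1 + p!/k. Then xy^t z has p + (p!/k)·k = p + p! copies of 0. Now the 0-count is p+p! and (1-count)-1 = (p+p!+1)-1 = p+p!, so i ≠ j-1 fails. So xy^t z = 0^{p+p!} 1^{p+p!+1} ∉ L.
This is a contradiction; hence L is not regular.

0^{p+p!} 1^{p+p!+1}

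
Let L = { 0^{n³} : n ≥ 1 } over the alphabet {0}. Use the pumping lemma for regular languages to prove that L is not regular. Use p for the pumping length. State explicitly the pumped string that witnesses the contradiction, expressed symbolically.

Assume L is regular. Let p be the pumping length given by the pumping lemma.
Take w = 0^{p³} ∈ L with |w| = p³ ≥ p.
By the pumping lemma, w = xyz with |xy| ≤ p and |y| ≥ 1.
Then y = 0^k for some k with 1 ≤ k ≤ p.
Pump with i = 2: xy^2z = 0^{p³+k}. Since 1 ≤ k ≤ p, p³ < p³+k ≤ p³+p < p³+3p²+3p+1 = (p+1)³, so p³+k is not a perfect cube. So xy^2z ∉ L.
Contradiction. Therefore L is not regular.

0^{p³+k}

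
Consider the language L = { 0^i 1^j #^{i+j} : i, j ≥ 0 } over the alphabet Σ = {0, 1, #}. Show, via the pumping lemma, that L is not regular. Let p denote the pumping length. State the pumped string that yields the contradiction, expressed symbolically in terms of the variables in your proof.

Assume L is regular; let p be its pumping constant.
Take w = 0^p 1^p #^{2p} ∈ L (with i=j=p, i+j=2p), |w| = 4p ≥ p.
Write w = xyz as guaranteed by the lemma, with |xy| ≤ p and |y| > 0.
The first p characters of w are 0's, so xy (and hence y) consists only of 0's. Write y = 0^k, 1 ≤ k ≤ p.
Consider xy^2z = 0^{p+k} 1^p #^{2p}. Now the 0- and 1-counts sum to 2p+k, but the #-count is 2p ≠ 2p+k. So xy^2z ∉ L.
This is a contradiction; hence L is not regular.

0^{p+k} 1^p #^{2p}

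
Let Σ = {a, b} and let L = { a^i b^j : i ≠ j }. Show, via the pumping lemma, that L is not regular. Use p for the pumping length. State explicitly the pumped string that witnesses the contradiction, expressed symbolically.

Assume L is regular; let p be its pumping constant.
Choose w = a^p b^{p+p!}. Since p ≠ p+p!, w ∈ L; and |w| ≥ p.
Write w = xyz as guaranteed by the lemma, with |xy| ≤ p and y is nonempty.
Because |xy| ≤ p and w begins with p copies of a, we have y = a^k with 1 ≤ k ≤ p.
Since 1 ≤ k ≤ p, k divides p!; set t = 1 + p!/k. Then xy^t z has p + (p!/k)·k = p + p! copies of a. Now the a-count equals the b-count, so i ≠ j fails. So xy^t z = a^{p+p!} b^{p+p!} ∉ L.
This is a contradiction; hence L is not regular.

a^{p+p!} b^{p+p!}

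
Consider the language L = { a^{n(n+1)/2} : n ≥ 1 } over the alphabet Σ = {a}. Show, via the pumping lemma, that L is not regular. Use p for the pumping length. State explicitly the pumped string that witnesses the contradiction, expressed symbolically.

Assume L is regular; let p be its pumping constant.
Take w = a^{p(p+1)/2} ∈ L with |w| = p(p+1)/2 ≥ p.
Write w = xyz as guaranteed by the lemma, with |xy| ≤ p and y is nonempty.
Then y = a^k for some k with 1 ≤ k ≤ p.
Pump with i = 2: xy^2z = a^{p(p+1)/2+k}. Since 1 ≤ k ≤ p, p(p+1)/2 < p(p+1)/2+k ≤ p(p+1)/2+p < (p+1)(p+2)/2, so p(p+1)/2+k is strictly between consecutive triangular numbers. So xy^2z ∉ L.
This is a contradiction; hence L is not regular.

a^{p(p+1)/2+k}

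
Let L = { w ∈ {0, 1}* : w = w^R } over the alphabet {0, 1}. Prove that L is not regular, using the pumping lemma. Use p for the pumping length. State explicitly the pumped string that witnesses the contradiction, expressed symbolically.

0^{p+k} 1 0^p

Assume L is regular; let p be its pumping constant.
Take w = 0^p 1 0^p, a palindrome of length 2p+1 ≥ p.
The pumping lemma gives a decomposition w = xyz where |xy| ≤ p and y is nonempty.
Since the first p symbols of w are all 0's and |xy| ≤ p, y lies entirely in the leading 0-block: y = 0^k for some k with 1 ≤ k ≤ p.
Pump with i = 2: xy^2z = 0^{p+k} 1 0^p. Its reverse is 0^p 1 0^{p+k}, which differs from xy^2z since k ≥ 1. So xy^2z is not a palindrome and xy^2z ∉ L.
This contradicts the pumping lemma, so L is not regular.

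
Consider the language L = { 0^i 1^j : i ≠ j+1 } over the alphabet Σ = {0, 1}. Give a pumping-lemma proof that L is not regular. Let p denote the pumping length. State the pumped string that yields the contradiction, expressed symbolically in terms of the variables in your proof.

0^{p+p!} 1^{p+p!-1}

Toward a contradiction, assume L is regular with pumping length p.
Choose w = 0^p 1^{p+p!-1}. Since p ≠ (p+p!-1)+1 = p+p!, w ∈ L; and |w| ≥ p.
Write w = xyz as guaranteed by the lemma, with |xy| ≤ p and y is nonempty.
The first p characters of w are 0's, so xy (and hence y) consists only of 0's. Write y = 0^k, 1 ≤ k ≤ p.
Since 1 ≤ k ≤ p, k divides p!; set t = 1 + p!/k. Then xy^t z has p + (p!/k)·k = p + p! copies of 0. Now the 0-count is p+p! and (1-count)+1 = (p+p!-1)+1 = p+p!, so i ≠ j+1 fails. So xy^t z = 0^{p+p!} 1^{p+p!-1} ∉ L.
Contradiction. Therefore L is not regular.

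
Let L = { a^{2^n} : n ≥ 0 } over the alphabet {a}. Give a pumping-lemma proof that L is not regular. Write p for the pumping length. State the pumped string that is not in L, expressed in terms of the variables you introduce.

Assume L is regular; let p be its pumping constant.
Take w = a^{2^p} ∈ L with |w| = 2^p ≥ p.
The pumping lemma gives a decomposition w = xyz where |xy| ≤ p and y is nonempty.
Then y = a^k for some k with 1 ≤ k ≤ p.
Pump with i = 2: xy^2z = a^{2^p+k}. Since 1 ≤ k ≤ p < 2^p, we have 2^p < 2^p+k < 2^{p+1}, so 2^p+k is not a power of 2. So xy^2z ∉ L.
This is a contradiction; hence L is not regular.

a^{2^p+k}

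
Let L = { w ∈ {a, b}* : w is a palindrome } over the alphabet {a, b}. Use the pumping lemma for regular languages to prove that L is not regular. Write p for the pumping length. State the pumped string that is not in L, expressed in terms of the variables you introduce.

a^{p+k} b a^p

Assume L is regular; let p be its pumping constant.
Take w = a^p b a^p, a palindrome of length 2p+1 ≥ p.
The pumping lemma gives a decomposition w = xyz where |xy| ≤ p and y is nonempty.
The first p characters of w are a's, so xy (and hence y) consists only of a's. Write y = a^k, 1 ≤ k ≤ p.
Pump with i = 2: xy^2z = a^{p+k} b a^p. Its reverse is a^p b a^{p+k}, which differs from xy^2z since k ≥ 1. So xy^2z is not a palindrome and xy^2z ∉ L.
This contradicts the pumping lemma, so L is not regular.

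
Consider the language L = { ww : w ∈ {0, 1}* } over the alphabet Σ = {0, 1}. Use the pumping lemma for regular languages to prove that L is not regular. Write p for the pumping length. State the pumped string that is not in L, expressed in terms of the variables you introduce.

0^{p+k} 1^p 0^p 1^p

Assume L is regular; let p be its pumping constant.
Take w = 0^p 1^p 0^p 1^p = uu where u = 0^p1^p; then w ∈ L and |w| = 4p ≥ p.
By the pumping lemma, w = xyz with |xy| ≤ p and |y| ≥ 1.
Because |xy| ≤ p and w begins with p copies of 0, we have y = 0^k with 1 ≤ k ≤ p.
Pump with i = 2: xy^2z = 0^{p+k} 1^p 0^p 1^p, of length 4p+k. Suppose this equals vv. The string starts with 0 and ends with 1, so v does too; thus the boundary between the two copies of v is a 1→0 transition. There is exactly one such transition, at position 2p+k, so |v| = 2p+k and |vv| = 4p+2k ≠ 4p+k since k ≥ 1. So xy^2z ∉ L.
This contradicts the pumping lemma, so L is not regular.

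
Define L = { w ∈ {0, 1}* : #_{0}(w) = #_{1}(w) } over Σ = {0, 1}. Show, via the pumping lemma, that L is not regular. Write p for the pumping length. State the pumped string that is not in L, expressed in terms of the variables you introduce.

Toward a contradiction, assume L is regular with pumping length p.
Choose w = 0^p 1^p ∈ L with |w| = 2p ≥ p.
Write w = xyz as guaranteed by the lemma, with |xy| ≤ p and |y| ≥ 1.
Because |xy| ≤ p and w begins with p copies of 0, we have y = 0^k with 1 ≤ k ≤ p.
Pump with i = 2: xy^2z = 0^{p+k} 1^p has p+k occurrences of 0 but only p of 1. Since k ≥ 1 the counts differ, so xy^2z ∉ L.
This is a contradiction; hence L is not regular.

0^{p+k} 1^p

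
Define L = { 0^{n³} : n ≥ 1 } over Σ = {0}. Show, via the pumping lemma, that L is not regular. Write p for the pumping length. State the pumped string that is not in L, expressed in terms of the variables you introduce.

Assume L is regular. Let p be the pumping length given by the pumping lemma.
Take w = 0^{p³} ∈ L with |w| = p³ ≥ p.
By the pumping lemma, w = xyz with |xy| ≤ p and |y| > 0.
Then y = 0^k for some k with 1 ≤ k ≤ p.
Pump with i = 2: xy^2z = 0^{p³+k}. Since 1 ≤ k ≤ p, p³ < p³+k ≤ p³+p < p³+3p²+3p+1 = (p+1)³, so p³+k is not a perfect cube. So xy^2z ∉ L.
This is a contradiction; hence L is not regular.

0^{p³+k}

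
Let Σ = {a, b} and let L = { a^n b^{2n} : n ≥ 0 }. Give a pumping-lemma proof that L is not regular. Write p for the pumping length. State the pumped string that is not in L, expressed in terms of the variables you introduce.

a^{p+k} b^{2p}

Suppose for contradiction that L is regular, and let p be the pumping length.
Take w = a^p b^{2p}. Then w ∈ L and |w| = 3p ≥ p.
The pumping lemma gives a decomposition w = xyz where |xy| ≤ p and y is nonempty.
The first p characters of w are a's, so xy (and hence y) consists only of a's. Write y = a^k, 1 ≤ k ≤ p.
Pump with i = 2: xy^2z = a^{p+k} b^{2p}. For this to lie in L we would need 2p = 2(p+k), which forces k = 0. But k ≥ 1, so xy^2z ∉ L.
This is a contradiction; hence L is not regular.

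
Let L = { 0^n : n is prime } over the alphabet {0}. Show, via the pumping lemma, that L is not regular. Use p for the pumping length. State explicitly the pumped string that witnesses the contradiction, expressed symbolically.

Suppose for contradiction that L is regular, and let p be the pumping length.
Let q be a prime with q ≥ p+2 (infinitely many primes exist), and take w = 0^q ∈ L with |w| = q ≥ p.
By the pumping lemma, w = xyz with |xy| ≤ p and |y| > 0.
Then y = 0^k for some k with 1 ≤ k ≤ p.
Since 1 ≤ k ≤ p, |xz| = q-k. Pump with i = q+1: |xy^{q+1}z| = (q-k)+(q+1)k = q+qk = q(1+k), which is composite (both factors ≥ 2). So xy^{q+1}z = 0^{q(1+k)} ∉ L.
This contradicts the pumping lemma, so L is not regular.

0^{q(1+k)}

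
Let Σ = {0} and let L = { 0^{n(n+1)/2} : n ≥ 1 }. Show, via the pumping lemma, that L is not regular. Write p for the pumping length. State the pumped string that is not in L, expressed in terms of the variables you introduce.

Toward a contradiction, assume L is regular with pumping length p.
Take w = 0^{p(p+1)/2} ∈ L with |w| = p(p+1)/2 ≥ p.
The pumping lemma gives a decomposition w = xyz where |xy| ≤ p and y is nonempty.
Then y = 0^k for some k with 1 ≤ k ≤ p.
Pump with i = 2: xy^2z = 0^{p(p+1)/2+k}. Since 1 ≤ k ≤ p, p(p+1)/2 < p(p+1)/2+k ≤ p(p+1)/2+p < (p+1)(p+2)/2, so p(p+1)/2+k is strictly between consecutive triangular numbers. So xy^2z ∉ L.
Contradiction. Therefore L is not regular.

0^{p(p+1)/2+k}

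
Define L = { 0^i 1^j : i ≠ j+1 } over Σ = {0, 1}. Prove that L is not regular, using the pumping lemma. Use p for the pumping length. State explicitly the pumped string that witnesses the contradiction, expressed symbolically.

Assume L is regular. Let p be the pumping length given by the pumping lemma.
Choose w = 0^p 1^{p+p!-1}. Since p ≠ (p+p!-1)+1 = p+p!, w ∈ L; and |w| ≥ p.
Write w = xyz as guaranteed by the lemma, with |xy| ≤ p and y is nonempty.
The first p characters of w are 0's, so xy (and hence y) consists only of 0's. Write y = 0^k, 1 ≤ k ≤ p.
Since 1 ≤ k ≤ p, k divides p!; set t = 1 + p!/k. Then xy^t z has p + (p!/k)·k = p + p! copies of 0. Now the 0-count is p+p! and (1-count)+1 = (p+p!-1)+1 = p+p!, so i ≠ j+1 fails. So xy^t z = 0^{p+p!} 1^{p+p!-1} ∉ L.
This contradicts the pumping lemma, so L is not regular.

0^{p+p!} 1^{p+p!-1}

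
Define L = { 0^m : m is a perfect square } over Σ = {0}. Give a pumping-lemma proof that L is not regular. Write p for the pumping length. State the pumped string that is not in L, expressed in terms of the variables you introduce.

Assume L is regular. Let p be the pumping length given by the pumping lemma.
Take w = 0^{p²} ∈ L with |w| = p² ≥ p.
By the pumping lemma, w = xyz with |xy| ≤ p and |y| ≥ 1.
Then y = 0^k for some k with 1 ≤ k ≤ p.
Pump with i = 2: xy^2z = 0^{p²+k}. Since 1 ≤ k ≤ p, p² < p²+k ≤ p²+p < (p+1)², so p²+k lies strictly between consecutive squares and is not a perfect square. So xy^2z ∉ L.
This contradicts the pumping lemma, so L is not regular.

0^{p²+k}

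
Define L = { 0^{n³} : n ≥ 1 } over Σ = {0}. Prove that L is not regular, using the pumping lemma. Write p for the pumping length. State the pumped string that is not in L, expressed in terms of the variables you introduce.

0^{p³+k}

Assume L is regular. Let p be the pumping length given by the pumping lemma.
Take w = 0^{p³} ∈ L with |w| = p³ ≥ p.
By the pumping lemma, w = xyz with |xy| ≤ p and |y| ≥ 1.
Then y = 0^k for some k with 1 ≤ k ≤ p.
Pump with i = 2: xy^2z = 0^{p³+k}. Since 1 ≤ k ≤ p, p³ < p³+k ≤ p³+p < p³+3p²+3p+1 = (p+1)³, so p³+k is not a perfect cube. So xy^2z ∉ L.
Contradiction. Therefore L is not regular.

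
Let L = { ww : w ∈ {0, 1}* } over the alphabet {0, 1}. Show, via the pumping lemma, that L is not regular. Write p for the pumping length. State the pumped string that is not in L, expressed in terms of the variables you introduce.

0^{p+k} 1^p 0^p 1^p

Suppose for contradiction that L is regular, and let p be the pumping length.
Take w = 0^p 1^p 0^p 1^p = uu where u = 0^p1^p; then w ∈ L and |w| = 4p ≥ p.
The pumping lemma gives a decomposition w = xyz where |xy| ≤ p and |y| ≥ 1.
Since the first p symbols of w are all 0's and |xy| ≤ p, y lies entirely in the leading 0-block: y = 0^k for some k with 1 ≤ k ≤ p.
Pump with i = 2: xy^2z = 0^{p+k} 1^p 0^p 1^p, of length 4p+k. Suppose this equals vv. The string starts with 0 and ends with 1, so v does too; thus the boundary between the two copies of v is a 1→0 transition. There is exactly one such transition, at position 2p+k, so |v| = 2p+k and |vv| = 4p+2k ≠ 4p+k since k ≥ 1. So xy^2z ∉ L.
This is a contradiction; hence L is not regular.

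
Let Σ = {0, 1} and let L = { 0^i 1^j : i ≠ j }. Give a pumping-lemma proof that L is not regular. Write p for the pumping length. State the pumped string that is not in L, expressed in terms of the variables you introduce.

0^{p+p!} 1^{p+p!}

Toward a contradiction, assume L is regular with pumping length p.
Choose w = 0^p 1^{p+p!}. Since p ≠ p+p!, w ∈ L; and |w| ≥ p.
The pumping lemma gives a decomposition w = xyz where |xy| ≤ p and |y| > 0.
The first p characters of w are 0's, so xy (and hence y) consists only of 0's. Write y = 0^k, 1 ≤ k ≤ p.
Since 1 ≤ k ≤ p, k divides p!; set t = 1 + p!/k. Then xy^t z has p + (p!/k)·k = p + p! copies of 0. Now the 0-count equals the 1-count, so i ≠ j fails. So xy^t z = 0^{p+p!} 1^{p+p!} ∉ L.
This is a contradiction; hence L is not regular.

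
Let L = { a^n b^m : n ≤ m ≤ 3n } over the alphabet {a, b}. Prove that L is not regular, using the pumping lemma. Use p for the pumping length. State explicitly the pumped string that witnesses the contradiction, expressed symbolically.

a^{p+k} b^p

Assume L is regular. Let p be the pumping length given by the pumping lemma.
Take w = a^p b^p ∈ L (since p ≤ p ≤ 3p), with |w| = 2p ≥ p.
By the pumping lemma, w = xyz with |xy| ≤ p and |y| > 0.
Because |xy| ≤ p and w begins with p copies of a, we have y = a^k with 1 ≤ k ≤ p.
Pump with i = 2: xy^2z = a^{p+k} b^p. Now n = p+k > p = m, so the condition n ≤ m fails. Thus xy^2z ∉ L.
This contradicts the pumping lemma, so L is not regular.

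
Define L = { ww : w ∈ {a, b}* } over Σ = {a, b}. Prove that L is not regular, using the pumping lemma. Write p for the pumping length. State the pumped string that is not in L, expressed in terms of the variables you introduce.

Assume L is regular; let p be its pumping constant.
Take w = a^p b^p a^p b^p = uu where u = a^pb^p; then w ∈ L and |w| = 4p ≥ p.
The pumping lemma gives a decomposition w = xyz where |xy| ≤ p and |y| > 0.
Since the first p symbols of w are all a's and |xy| ≤ p, y lies entirely in the leading a-block: y = a^k for some k with 1 ≤ k ≤ p.
Pump with i = 2: xy^2z = a^{p+k} b^p a^p b^p, of length 4p+k. Suppose this equals vv. The string starts with a and ends with b, so v does too; thus the boundary between the two copies of v is a b→a transition. There is exactly one such transition, at position 2p+k, so |v| = 2p+k and |vv| = 4p+2k ≠ 4p+k since k ≥ 1. So xy^2z ∉ L.
This is a contradiction; hence L is not regular.

a^{p+k} b^p a^p b^p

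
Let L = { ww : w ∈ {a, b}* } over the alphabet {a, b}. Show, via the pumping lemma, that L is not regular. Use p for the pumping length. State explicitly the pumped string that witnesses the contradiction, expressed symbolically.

Assume L is regular. Let p be the pumping length given by the pumping lemma.
Take w = a^p b^p a^p b^p = uu where u = a^pb^p; then w ∈ L and |w| = 4p ≥ p.
By the pumping lemma, w = xyz with |xy| ≤ p and |y| ≥ 1.
Because |xy| ≤ p and w begins with p copies of a, we have y = a^k with 1 ≤ k ≤ p.
Pump with i = 2: xy^2z = a^{p+k} b^p a^p b^p, of length 4p+k. Suppose this equals vv. The string starts with a and ends with b, so v does too; thus the boundary between the two copies of v is a b→a transition. There is exactly one such transition, at position 2p+k, so |v| = 2p+k and |vv| = 4p+2k ≠ 4p+k since k ≥ 1. So xy^2z ∉ L.
Contradiction. Therefore L is not regular.

a^{p+k} b^p a^p b^p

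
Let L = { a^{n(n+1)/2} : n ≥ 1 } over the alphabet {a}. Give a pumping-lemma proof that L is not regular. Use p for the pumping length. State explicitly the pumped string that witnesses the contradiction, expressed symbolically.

a^{p(p+1)/2+k}

Suppose for contradiction that L is regular, and let p be the pumping length.
Take w = a^{p(p+1)/2} ∈ L with |w| = p(p+1)/2 ≥ p.
The pumping lemma gives a decomposition w = xyz where |xy| ≤ p and y is nonempty.
Then y = a^k for some k with 1 ≤ k ≤ p.
Pump with i = 2: xy^2z = a^{p(p+1)/2+k}. Since 1 ≤ k ≤ p, p(p+1)/2 < p(p+1)/2+k ≤ p(p+1)/2+p < (p+1)(p+2)/2, so p(p+1)/2+k is strictly between consecutive triangular numbers. So xy^2z ∉ L.
This contradicts the pumping lemma, so L is not regular.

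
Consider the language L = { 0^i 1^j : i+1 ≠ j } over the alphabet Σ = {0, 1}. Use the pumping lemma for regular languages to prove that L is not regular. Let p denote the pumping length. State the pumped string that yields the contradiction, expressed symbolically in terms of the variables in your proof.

Toward a contradiction, assume L is regular with pumping length p.
Choose w = 0^p 1^{p+p!+1}. Since p ≠ (p+p!+1)-1 = p+p!, w ∈ L; and |w| ≥ p.
By the pumping lemma, w = xyz with |xy| ≤ p and |y| ≥ 1.
Since the first p symbols of w are all 0's and |xy| ≤ p, y lies entirely in the leading 0-block: y = 0^k for some k with 1 ≤ k ≤ p.
Since 1 ≤ k ≤ p, k divides p!; set t = 1 + p!/k. Then xy^t z has p + (p!/k)·k = p + p! copies of 0. Now the 0-count is p+p! and (1-count)-1 = (p+p!+1)-1 = p+p!, so i+1 ≠ j fails. So xy^t z = 0^{p+p!} 1^{p+p!+1} ∉ L.
This contradicts the pumping lemma, so L is not regular.

0^{p+p!} 1^{p+p!+1}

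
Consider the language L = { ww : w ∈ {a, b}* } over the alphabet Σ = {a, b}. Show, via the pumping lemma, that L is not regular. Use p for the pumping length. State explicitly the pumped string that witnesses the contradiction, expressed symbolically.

a^{p+k} b^p a^p b^p

Assume L is regular; let p be its pumping constant.
Take w = a^p b^p a^p b^p = uu where u = a^pb^p; then w ∈ L and |w| = 4p ≥ p.
Write w = xyz as guaranteed by the lemma, with |xy| ≤ p and y is nonempty.
Because |xy| ≤ p and w begins with p copies of a, we have y = a^k with 1 ≤ k ≤ p.
Pump with i = 2: xy^2z = a^{p+k} b^p a^p b^p, of length 4p+k. Suppose this equals vv. The string starts with a and ends with b, so v does too; thus the boundary between the two copies of v is a b→a transition. There is exactly one such transition, at position 2p+k, so |v| = 2p+k and |vv| = 4p+2k ≠ 4p+k since k ≥ 1. So xy^2z ∉ L.
This contradicts the pumping lemma, so L is not regular.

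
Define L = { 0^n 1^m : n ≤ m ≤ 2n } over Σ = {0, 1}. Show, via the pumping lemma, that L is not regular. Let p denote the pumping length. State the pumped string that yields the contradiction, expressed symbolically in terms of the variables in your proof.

0^{p+k} 1^p

Suppose for contradiction that L is regular, and let p be the pumping length.
Take w = 0^p 1^p ∈ L (since p ≤ p ≤ 2p), with |w| = 2p ≥ p.
The pumping lemma gives a decomposition w = xyz where |xy| ≤ p and |y| ≥ 1.
Because |xy| ≤ p and w begins with p copies of 0, we have y = 0^k with 1 ≤ k ≤ p.
Pump with i = 2: xy^2z = 0^{p+k} 1^p. Now n = p+k > p = m, so the condition n ≤ m fails. Thus xy^2z ∉ L.
This contradicts the pumping lemma, so L is not regular.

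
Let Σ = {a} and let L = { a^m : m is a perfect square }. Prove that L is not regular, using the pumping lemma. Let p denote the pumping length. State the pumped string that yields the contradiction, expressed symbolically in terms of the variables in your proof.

a^{p²+k}

Assume L is regular; let p be its pumping constant.
Take w = a^{p²} ∈ L with |w| = p² ≥ p.
By the pumping lemma, w = xyz with |xy| ≤ p and y is nonempty.
Then y = a^k for some k with 1 ≤ k ≤ p.
Pump with i = 2: xy^2z = a^{p²+k}. Since 1 ≤ k ≤ p, p² < p²+k ≤ p²+p < (p+1)², so p²+k lies strictly between consecutive squares and is not a perfect square. So xy^2z ∉ L.
Contradiction. Therefore L is not regular.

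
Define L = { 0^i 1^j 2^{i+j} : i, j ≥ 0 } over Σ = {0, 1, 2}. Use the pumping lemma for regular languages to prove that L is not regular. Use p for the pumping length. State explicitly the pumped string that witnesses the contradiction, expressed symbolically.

0^{p+k} 1^p 2^{2p}

Toward a contradiction, assume L is regular with pumping length p.
Take w = 0^p 1^p 2^{2p} ∈ L (with i=j=p, i+j=2p), |w| = 4p ≥ p.
Write w = xyz as guaranteed by the lemma, with |xy| ≤ p and |y| ≥ 1.
Because |xy| ≤ p and w begins with p copies of 0, we have y = 0^k with 1 ≤ k ≤ p.
Consider xy^2z = 0^{p+k} 1^p 2^{2p}. Now the 0- and 1-counts sum to 2p+k, but the 2-count is 2p ≠ 2p+k. So xy^2z ∉ L.
Contradiction. Therefore L is not regular.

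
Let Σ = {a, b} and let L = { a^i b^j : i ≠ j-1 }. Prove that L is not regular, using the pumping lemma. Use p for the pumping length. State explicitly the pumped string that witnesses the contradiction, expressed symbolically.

Toward a contradiction, assume L is regular with pumping length p.
Choose w = a^p b^{p+p!+1}. Since p ≠ (p+p!+1)-1 = p+p!, w ∈ L; and |w| ≥ p.
The pumping lemma gives a decomposition w = xyz where |xy| ≤ p and |y| ≥ 1.
Since the first p symbols of w are all a's and |xy| ≤ p, y lies entirely in the leading a-block: y = a^k for some k with 1 ≤ k ≤ p.
Since 1 ≤ k ≤ p, k divides p!; set t = 1 + p!/k. Then xy^t z has p + (p!/k)·k = p + p! copies of a. Now the a-count is p+p! and (b-count)-1 = (p+p!+1)-1 = p+p!, so i ≠ j-1 fails. So xy^t z = a^{p+p!} b^{p+p!+1} ∉ L.
This contradicts the pumping lemma, so L is not regular.

a^{p+p!} b^{p+p!+1}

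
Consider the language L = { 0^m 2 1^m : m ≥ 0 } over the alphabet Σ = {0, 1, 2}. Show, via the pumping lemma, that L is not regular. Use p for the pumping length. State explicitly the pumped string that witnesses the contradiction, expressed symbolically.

0^{p+k} 2 1^p

Assume L is regular. Let p be the pumping length given by the pumping lemma.
Take w = 0^p 2 1^p ∈ L with |w| = 2p+1 ≥ p.
By the pumping lemma, w = xyz with |xy| ≤ p and y is nonempty.
Because |xy| ≤ p and w begins with p copies of 0, we have y = 0^k with 1 ≤ k ≤ p.
Pump with i = 2: xy^2z = 0^{p+k} 2 1^p, which would require p+k = p. But k ≥ 1, so xy^2z ∉ L.
This is a contradiction; hence L is not regular.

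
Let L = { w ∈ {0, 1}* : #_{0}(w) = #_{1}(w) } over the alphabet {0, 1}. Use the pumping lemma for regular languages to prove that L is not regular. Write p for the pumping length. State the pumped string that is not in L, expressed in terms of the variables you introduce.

Assume L is regular; let p be its pumping constant.
Choose w = 0^p 1^p ∈ L with |w| = 2p ≥ p.
The pumping lemma gives a decomposition w = xyz where |xy| ≤ p and y is nonempty.
Because |xy| ≤ p and w begins with p copies of 0, we have y = 0^k with 1 ≤ k ≤ p.
Pump with i = 2: xy^2z = 0^{p+k} 1^p has p+k occurrences of 0 but only p of 1. Since k ≥ 1 the counts differ, so xy^2z ∉ L.
This is a contradiction; hence L is not regular.

0^{p+k} 1^p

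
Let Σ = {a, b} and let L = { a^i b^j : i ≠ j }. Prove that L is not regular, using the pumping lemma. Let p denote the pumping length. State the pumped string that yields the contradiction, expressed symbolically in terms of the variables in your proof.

Toward a contradiction, assume L is regular with pumping length p.
Choose w = a^p b^{p+p!}. Since p ≠ p+p!, w ∈ L; and |w| ≥ p.
Write w = xyz as guaranteed by the lemma, with |xy| ≤ p and |y| ≥ 1.
The first p characters of w are a's, so xy (and hence y) consists only of a's. Write y = a^k, 1 ≤ k ≤ p.
Since 1 ≤ k ≤ p, k divides p!; set t = 1 + p!/k. Then xy^t z has p + (p!/k)·k = p + p! copies of a. Now the a-count equals the b-count, so i ≠ j fails. So xy^t z = a^{p+p!} b^{p+p!} ∉ L.
Contradiction. Therefore L is not regular.

a^{p+p!} b^{p+p!}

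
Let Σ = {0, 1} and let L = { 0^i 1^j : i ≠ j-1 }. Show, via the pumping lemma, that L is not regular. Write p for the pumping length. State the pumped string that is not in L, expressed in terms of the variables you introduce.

Assume L is regular. Let p be the pumping length given by the pumping lemma.
Choose w = 0^p 1^{p+p!+1}. Since p ≠ (p+p!+1)-1 = p+p!, w ∈ L; and |w| ≥ p.
By the pumping lemma, w = xyz with |xy| ≤ p and y is nonempty.
The first p characters of w are 0's, so xy (and hence y) consists only of 0's. Write y = 0^k, 1 ≤ k ≤ p.
Since 1 ≤ k ≤ p, k divides p!; set t = 1 + p!/k. Then xy^t z has p + (p!/k)·k = p + p! copies of 0. Now the 0-count is p+p! and (1-count)-1 = (p+p!+1)-1 = p+p!, so i ≠ j-1 fails. So xy^t z = 0^{p+p!} 1^{p+p!+1} ∉ L.
Contradiction. Therefore L is not regular.

0^{p+p!} 1^{p+p!+1}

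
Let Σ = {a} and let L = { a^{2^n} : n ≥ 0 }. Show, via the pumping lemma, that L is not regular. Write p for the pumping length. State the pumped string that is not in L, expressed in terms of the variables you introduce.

Assume L is regular. Let p be the pumping length given by the pumping lemma.
Take w = a^{2^p} ∈ L with |w| = 2^p ≥ p.
By the pumping lemma, w = xyz with |xy| ≤ p and y is nonempty.
Then y = a^k for some k with 1 ≤ k ≤ p.
Pump with i = 2: xy^2z = a^{2^p+k}. Since 1 ≤ k ≤ p < 2^p, we have 2^p < 2^p+k < 2^{p+1}, so 2^p+k is not a power of 2. So xy^2z ∉ L.
Contradiction. Therefore L is not regular.

a^{2^p+k}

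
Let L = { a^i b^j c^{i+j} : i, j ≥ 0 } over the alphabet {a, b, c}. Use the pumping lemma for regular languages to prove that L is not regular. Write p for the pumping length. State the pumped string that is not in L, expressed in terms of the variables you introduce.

a^{p+k} b^p c^{2p}

Assume L is regular; let p be its pumping constant.
Take w = a^p b^p c^{2p} ∈ L (with i=j=p, i+j=2p), |w| = 4p ≥ p.
By the pumping lemma, w = xyz with |xy| ≤ p and y is nonempty.
Because |xy| ≤ p and w begins with p copies of a, we have y = a^k with 1 ≤ k ≤ p.
Consider xy^2z = a^{p+k} b^p c^{2p}. Now the a- and b-counts sum to 2p+k, but the c-count is 2p ≠ 2p+k. So xy^2z ∉ L.
This is a contradiction; hence L is not regular.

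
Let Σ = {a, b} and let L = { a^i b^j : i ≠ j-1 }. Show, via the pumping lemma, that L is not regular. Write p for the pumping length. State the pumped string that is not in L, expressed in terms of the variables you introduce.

a^{p+p!} b^{p+p!+1}

Suppose for contradiction that L is regular, and let p be the pumping length.
Choose w = a^p b^{p+p!+1}. Since p ≠ (p+p!+1)-1 = p+p!, w ∈ L; and |w| ≥ p.
Write w = xyz as guaranteed by the lemma, with |xy| ≤ p and |y| ≥ 1.
The first p characters of w are a's, so xy (and hence y) consists only of a's. Write y = a^k, 1 ≤ k ≤ p.
Since 1 ≤ k ≤ p, k divides p!; set t = 1 + p!/k. Then xy^t z has p + (p!/k)·k = p + p! copies of a. Now the a-count is p+p! and (b-count)-1 = (p+p!+1)-1 = p+p!, so i ≠ j-1 fails. So xy^t z = a^{p+p!} b^{p+p!+1} ∉ L.
This is a contradiction; hence L is not regular.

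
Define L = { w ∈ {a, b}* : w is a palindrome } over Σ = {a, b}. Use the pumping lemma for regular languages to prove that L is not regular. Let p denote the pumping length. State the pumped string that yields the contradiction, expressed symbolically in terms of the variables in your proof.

Toward a contradiction, assume L is regular with pumping length p.
Take w = a^p b a^p, a palindrome of length 2p+1 ≥ p.
By the pumping lemma, w = xyz with |xy| ≤ p and |y| > 0.
The first p characters of w are a's, so xy (and hence y) consists only of a's. Write y = a^k, 1 ≤ k ≤ p.
Pump with i = 2: xy^2z = a^{p+k} b a^p. Its reverse is a^p b a^{p+k}, which differs from xy^2z since k ≥ 1. So xy^2z is not a palindrome and xy^2z ∉ L.
This is a contradiction; hence L is not regular.

a^{p+k} b a^p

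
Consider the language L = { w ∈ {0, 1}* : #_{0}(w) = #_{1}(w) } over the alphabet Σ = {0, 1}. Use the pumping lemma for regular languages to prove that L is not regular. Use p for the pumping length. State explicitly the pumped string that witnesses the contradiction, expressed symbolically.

0^{p+k} 1^p

Suppose for contradiction that L is regular, and let p be the pumping length.
Choose w = 0^p 1^p ∈ L with |w| = 2p ≥ p.
By the pumping lemma, w = xyz with |xy| ≤ p and |y| ≥ 1.
The first p characters of w are 0's, so xy (and hence y) consists only of 0's. Write y = 0^k, 1 ≤ k ≤ p.
Pump with i = 2: xy^2z = 0^{p+k} 1^p has p+k occurrences of 0 but only p of 1. Since k ≥ 1 the counts differ, so xy^2z ∉ L.
Contradiction. Therefore L is not regular.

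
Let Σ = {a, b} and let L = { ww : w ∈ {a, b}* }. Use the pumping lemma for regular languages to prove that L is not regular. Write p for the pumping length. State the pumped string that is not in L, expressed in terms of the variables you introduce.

a^{p+k} b^p a^p b^p

Suppose for contradiction that L is regular, and let p be the pumping length.
Take w = a^p b^p a^p b^p = uu where u = a^pb^p; then w ∈ L and |w| = 4p ≥ p.
Write w = xyz as guaranteed by the lemma, with |xy| ≤ p and y is nonempty.
Since the first p symbols of w are all a's and |xy| ≤ p, y lies entirely in the leading a-block: y = a^k for some k with 1 ≤ k ≤ p.
Pump with i = 2: xy^2z = a^{p+k} b^p a^p b^p, of length 4p+k. Suppose this equals vv. The string starts with a and ends with b, so v does too; thus the boundary between the two copies of v is a b→a transition. There is exactly one such transition, at position 2p+k, so |v| = 2p+k and |vv| = 4p+2k ≠ 4p+k since k ≥ 1. So xy^2z ∉ L.
This contradicts the pumping lemma, so L is not regular.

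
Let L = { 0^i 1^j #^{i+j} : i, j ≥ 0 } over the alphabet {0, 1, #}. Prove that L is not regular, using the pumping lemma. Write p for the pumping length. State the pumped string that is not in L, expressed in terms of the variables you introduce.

0^{p+k} 1^p #^{2p}

Toward a contradiction, assume L is regular with pumping length p.
Take w = 0^p 1^p #^{2p} ∈ L (with i=j=p, i+j=2p), |w| = 4p ≥ p.
By the pumping lemma, w = xyz with |xy| ≤ p and |y| ≥ 1.
Because |xy| ≤ p and w begins with p copies of 0, we have y = 0^k with 1 ≤ k ≤ p.
Consider xy^2z = 0^{p+k} 1^p #^{2p}. Now the 0- and 1-counts sum to 2p+k, but the #-count is 2p ≠ 2p+k. So xy^2z ∉ L.
This is a contradiction; hence L is not regular.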